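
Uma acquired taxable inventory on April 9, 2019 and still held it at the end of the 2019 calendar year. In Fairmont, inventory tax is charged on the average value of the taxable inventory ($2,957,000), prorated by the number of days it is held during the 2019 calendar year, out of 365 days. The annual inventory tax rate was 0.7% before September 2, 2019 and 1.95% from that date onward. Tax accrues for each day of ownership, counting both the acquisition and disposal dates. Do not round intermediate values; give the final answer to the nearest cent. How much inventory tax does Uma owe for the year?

$27,394.78

April 9 – September 1, 2019: 146 days at 0.7% → $2,957,000 × 0.7% × 146/365 = $8,279.6000
September 2 – December 31, 2019: 121 days at 1.95% → $2,957,000 × 1.95% × 121/365 = $19,115.1822
Total = $27,394.7822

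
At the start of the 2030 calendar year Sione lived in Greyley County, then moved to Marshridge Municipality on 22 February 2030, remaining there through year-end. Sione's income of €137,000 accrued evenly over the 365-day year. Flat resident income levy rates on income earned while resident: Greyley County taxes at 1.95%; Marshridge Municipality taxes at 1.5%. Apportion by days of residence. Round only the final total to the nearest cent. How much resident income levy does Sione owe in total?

€2,142.83

Greyley County, 1 January – 21 February 2030: 52 days → €137,000 × 1.95% × 52/365 = €380.5973
Marshridge Municipality, 22 February – 31 December 2030: 313 days → €137,000 × 1.5% × 313/365 = €1,762.2329
Total = €2,142.8301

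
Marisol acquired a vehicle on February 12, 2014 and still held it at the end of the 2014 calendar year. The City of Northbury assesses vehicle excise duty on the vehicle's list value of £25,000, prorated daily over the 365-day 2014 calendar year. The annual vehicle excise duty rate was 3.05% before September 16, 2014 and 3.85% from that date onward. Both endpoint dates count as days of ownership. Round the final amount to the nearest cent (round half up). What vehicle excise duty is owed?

£733.39

February 12 – September 15, 2014: 216 days at 3.05% → £25,000 × 3.05% × 216/365 = £451.2329
September 16 – December 31, 2014: 107 days at 3.85% → £25,000 × 3.85% × 107/365 = £282.1575
Total = £733.3904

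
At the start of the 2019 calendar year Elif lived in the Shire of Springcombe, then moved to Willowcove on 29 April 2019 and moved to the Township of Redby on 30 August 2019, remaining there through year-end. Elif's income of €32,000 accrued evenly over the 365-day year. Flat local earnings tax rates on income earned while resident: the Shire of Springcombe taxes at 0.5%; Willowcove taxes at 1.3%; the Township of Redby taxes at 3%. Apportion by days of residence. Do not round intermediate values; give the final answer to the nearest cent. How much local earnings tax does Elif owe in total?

The Shire of Springcombe, 1 January – 28 April 2019: 118 days → €32,000 × 0.5% × 118/365 = €51.7260
Willowcove, 29 April – 29 August 2019: 123 days → €32,000 × 1.3% × 123/365 = €140.1863
The Township of Redby, 30 August – 31 December 2019: 124 days → €32,000 × 3% × 124/365 = €326.1370
Total = €518.0493

€518.05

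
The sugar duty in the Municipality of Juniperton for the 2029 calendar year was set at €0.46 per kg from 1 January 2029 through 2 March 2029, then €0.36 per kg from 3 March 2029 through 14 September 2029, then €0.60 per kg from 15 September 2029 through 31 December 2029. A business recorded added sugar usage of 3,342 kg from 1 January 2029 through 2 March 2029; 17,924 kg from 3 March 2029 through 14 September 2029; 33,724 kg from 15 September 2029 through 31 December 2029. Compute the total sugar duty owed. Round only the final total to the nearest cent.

1 January – 2 March 2029: 3,342 kg at €0.46/kg → €1,537.32
3 March – 14 September 2029: 17,924 kg at €0.36/kg → €6,452.64
15 September – 31 December 2029: 33,724 kg at €0.60/kg → €20,234.40

€28,224.36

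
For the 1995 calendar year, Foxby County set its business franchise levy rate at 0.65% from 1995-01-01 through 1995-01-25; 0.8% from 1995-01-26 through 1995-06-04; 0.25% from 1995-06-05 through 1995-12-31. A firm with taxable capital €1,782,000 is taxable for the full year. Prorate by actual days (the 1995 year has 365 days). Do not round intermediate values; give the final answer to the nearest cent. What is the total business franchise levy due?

€8,433.99

1995-01-01 to 1995-01-25: 25 days at 0.65% → €1,782,000 × 0.65% × 25/365 = €793.3562
1995-01-26 to 1995-06-04: 130 days at 0.8% → €1,782,000 × 0.8% × 130/365 = €5,077.4795
1995-06-05 to 1995-12-31: 210 days at 0.25% → €1,782,000 × 0.25% × 210/365 = €2,563.1507
Total = €8,433.9863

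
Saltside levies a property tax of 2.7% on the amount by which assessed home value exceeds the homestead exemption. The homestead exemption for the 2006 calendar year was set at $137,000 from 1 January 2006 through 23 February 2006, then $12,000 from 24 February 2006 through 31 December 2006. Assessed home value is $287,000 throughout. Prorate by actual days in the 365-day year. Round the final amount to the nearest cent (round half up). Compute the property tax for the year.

$6,925.68

1 January – 23 February 2006: 54 days, exemption $137,000 → ($287,000 − $137,000) × 2.7% × 54/365 = $599.1781
24 February – 31 December 2006: 311 days, exemption $12,000 → ($287,000 − $12,000) × 2.7% × 311/365 = $6,326.5068
Total = $6,925.6849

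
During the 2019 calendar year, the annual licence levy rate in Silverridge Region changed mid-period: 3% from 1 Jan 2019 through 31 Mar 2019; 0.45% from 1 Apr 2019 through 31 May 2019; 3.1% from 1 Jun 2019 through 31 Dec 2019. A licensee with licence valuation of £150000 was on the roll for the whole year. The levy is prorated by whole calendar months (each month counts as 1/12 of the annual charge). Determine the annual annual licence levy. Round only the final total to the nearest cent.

£3950.00

1 Jan – 31 Mar 2019: 3 months at 3% → £150000 × 3% × 3/12 = £1125.0000
1 Apr – 31 May 2019: 2 months at 0.45% → £150000 × 0.45% × 2/12 = £112.5000
1 Jun – 31 Dec 2019: 7 months at 3.1% → £150000 × 3.1% × 7/12 = £2712.5000
Total = £3950.0000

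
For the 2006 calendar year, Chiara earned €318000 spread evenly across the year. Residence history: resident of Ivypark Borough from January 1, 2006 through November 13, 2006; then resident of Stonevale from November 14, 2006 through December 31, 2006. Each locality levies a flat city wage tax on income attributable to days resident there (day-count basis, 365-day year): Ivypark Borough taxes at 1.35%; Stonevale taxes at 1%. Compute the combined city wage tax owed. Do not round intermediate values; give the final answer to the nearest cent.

€4146.63

Ivypark Borough, January 1 – November 13, 2006: 317 days → €318000 × 1.35% × 317/365 = €3728.4411
Stonevale, November 14 – December 31, 2006: 48 days → €318000 × 1% × 48/365 = €418.1918
Total = €4146.6329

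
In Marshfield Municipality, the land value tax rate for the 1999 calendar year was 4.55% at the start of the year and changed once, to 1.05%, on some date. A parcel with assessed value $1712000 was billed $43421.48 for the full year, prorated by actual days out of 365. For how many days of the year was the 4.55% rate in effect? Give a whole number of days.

Let d = days at the first rate; then 365 − d days at the second rate.
$1712000 × [4.55%·d + 1.05%·(365−d)] / 365 = $43421.48
Solving gives d = 155, so the new rate took effect on 5 June 1999.

155 days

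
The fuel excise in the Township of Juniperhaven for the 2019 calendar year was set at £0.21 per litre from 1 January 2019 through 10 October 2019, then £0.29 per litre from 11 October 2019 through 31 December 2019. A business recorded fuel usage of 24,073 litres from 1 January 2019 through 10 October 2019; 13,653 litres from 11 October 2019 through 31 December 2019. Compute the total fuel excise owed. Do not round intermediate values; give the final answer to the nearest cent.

£9,014.70

1 January – 10 October 2019: 24,073 litres at £0.21/litre → £5,055.33
11 October – 31 December 2019: 13,653 litres at £0.29/litre → £3,959.37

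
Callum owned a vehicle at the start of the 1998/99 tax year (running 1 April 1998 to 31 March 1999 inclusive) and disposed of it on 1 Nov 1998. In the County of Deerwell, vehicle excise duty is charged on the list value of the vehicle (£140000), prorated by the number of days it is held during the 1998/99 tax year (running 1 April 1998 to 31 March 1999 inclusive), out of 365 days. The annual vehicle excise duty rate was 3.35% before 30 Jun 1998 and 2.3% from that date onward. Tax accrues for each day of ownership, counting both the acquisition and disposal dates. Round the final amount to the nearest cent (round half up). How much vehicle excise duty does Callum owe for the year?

£2259.18

1 Apr – 29 Jun 1998: 90 days at 3.35% → £140000 × 3.35% × 90/365 = £1156.4384
30 Jun – 1 Nov 1998: 125 days at 2.3% → £140000 × 2.3% × 125/365 = £1102.7397
Total = £2259.1781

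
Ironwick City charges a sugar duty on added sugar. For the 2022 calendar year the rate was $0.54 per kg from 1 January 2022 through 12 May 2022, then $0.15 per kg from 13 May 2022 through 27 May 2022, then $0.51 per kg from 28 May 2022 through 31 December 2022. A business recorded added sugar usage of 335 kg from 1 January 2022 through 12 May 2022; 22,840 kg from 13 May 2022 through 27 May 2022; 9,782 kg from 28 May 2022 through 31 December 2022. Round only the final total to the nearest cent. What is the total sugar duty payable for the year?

1 January – 12 May 2022: 335 kg at $0.54/kg → $180.90
13 May – 27 May 2022: 22,840 kg at $0.15/kg → $3,426.00
28 May – 31 December 2022: 9,782 kg at $0.51/kg → $4,988.82

$8,595.72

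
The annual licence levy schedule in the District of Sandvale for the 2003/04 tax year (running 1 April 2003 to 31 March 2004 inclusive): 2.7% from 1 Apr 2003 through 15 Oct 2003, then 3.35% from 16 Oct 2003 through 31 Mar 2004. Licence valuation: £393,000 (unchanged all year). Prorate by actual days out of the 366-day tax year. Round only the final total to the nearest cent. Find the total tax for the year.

£11,783.56

1 Apr – 15 Oct 2003: 198 days at 2.7% → £393,000 × 2.7% × 198/366 = £5,740.3770
16 Oct 2003 – 31 Mar 2004: 168 days at 3.35% → £393,000 × 3.35% × 168/366 = £6,043.1803
Total = £11,783.5574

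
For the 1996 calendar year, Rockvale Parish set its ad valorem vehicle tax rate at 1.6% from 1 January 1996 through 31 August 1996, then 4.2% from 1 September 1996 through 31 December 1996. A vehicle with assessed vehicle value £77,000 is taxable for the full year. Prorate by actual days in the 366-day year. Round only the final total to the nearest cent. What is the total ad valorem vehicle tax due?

£1,899.33

1 January – 31 August 1996: 244 days at 1.6% → £77,000 × 1.6% × 244/366 = £821.3333
1 September – 31 December 1996: 122 days at 4.2% → £77,000 × 4.2% × 122/366 = £1,078.0000
Total = £1,899.3333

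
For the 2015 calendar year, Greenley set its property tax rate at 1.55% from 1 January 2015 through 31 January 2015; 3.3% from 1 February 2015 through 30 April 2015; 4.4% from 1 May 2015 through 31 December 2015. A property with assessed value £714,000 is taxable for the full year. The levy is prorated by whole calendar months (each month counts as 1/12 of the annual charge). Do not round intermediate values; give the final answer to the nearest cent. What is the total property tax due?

1 January – 31 January 2015: 1 month at 1.55% → £714,000 × 1.55% × 1/12 = £922.2500
1 February – 30 April 2015: 3 months at 3.3% → £714,000 × 3.3% × 3/12 = £5,890.5000
1 May – 31 December 2015: 8 months at 4.4% → £714,000 × 4.4% × 8/12 = £20,944.0000
Total = £27,756.7500

£27,756.75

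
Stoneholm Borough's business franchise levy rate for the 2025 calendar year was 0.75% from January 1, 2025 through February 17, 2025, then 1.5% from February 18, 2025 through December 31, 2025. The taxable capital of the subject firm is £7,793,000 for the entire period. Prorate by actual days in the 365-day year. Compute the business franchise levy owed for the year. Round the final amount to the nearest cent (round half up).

January 1 – February 17, 2025: 48 days at 0.75% → £7,793,000 × 0.75% × 48/365 = £7,686.2466
February 18 – December 31, 2025: 317 days at 1.5% → £7,793,000 × 1.5% × 317/365 = £101,522.5068
Total = £109,208.7534

£109,208.75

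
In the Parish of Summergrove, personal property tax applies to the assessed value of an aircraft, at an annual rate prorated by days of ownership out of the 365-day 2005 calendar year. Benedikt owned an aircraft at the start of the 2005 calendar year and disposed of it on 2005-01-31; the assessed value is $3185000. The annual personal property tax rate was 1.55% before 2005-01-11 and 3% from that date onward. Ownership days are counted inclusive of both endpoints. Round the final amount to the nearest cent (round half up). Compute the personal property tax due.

2005-01-01 to 2005-01-10: 10 days at 1.55% → $3185000 × 1.55% × 10/365 = $1352.5342
2005-01-11 to 2005-01-31: 21 days at 3% → $3185000 × 3% × 21/365 = $5497.3973
Total = $6849.9315

$6849.93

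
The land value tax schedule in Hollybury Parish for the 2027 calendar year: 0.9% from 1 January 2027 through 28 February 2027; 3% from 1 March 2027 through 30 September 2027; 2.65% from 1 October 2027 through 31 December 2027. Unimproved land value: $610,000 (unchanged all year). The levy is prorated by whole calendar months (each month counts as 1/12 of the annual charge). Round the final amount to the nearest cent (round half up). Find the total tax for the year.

$15,631.25

1 January – 28 February 2027: 2 months at 0.9% → $610,000 × 0.9% × 2/12 = $915.0000
1 March – 30 September 2027: 7 months at 3% → $610,000 × 3% × 7/12 = $10,675.0000
1 October – 31 December 2027: 3 months at 2.65% → $610,000 × 2.65% × 3/12 = $4,041.2500
Total = $15,631.2500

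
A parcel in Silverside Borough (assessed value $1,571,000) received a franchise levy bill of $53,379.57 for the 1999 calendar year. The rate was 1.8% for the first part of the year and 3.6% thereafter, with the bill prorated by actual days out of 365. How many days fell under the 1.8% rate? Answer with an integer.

41 days

Let d = days at the first rate; then 365 − d days at the second rate.
$1,571,000 × [1.8%·d + 3.6%·(365−d)] / 365 = $53,379.57
Solving gives d = 41, so the new rate took effect on February 11, 1999.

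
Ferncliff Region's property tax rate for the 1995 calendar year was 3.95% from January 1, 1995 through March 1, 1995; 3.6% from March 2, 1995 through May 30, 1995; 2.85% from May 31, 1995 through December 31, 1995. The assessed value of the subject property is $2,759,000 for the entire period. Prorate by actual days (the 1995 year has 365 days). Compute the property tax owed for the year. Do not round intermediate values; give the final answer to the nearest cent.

$88,722.64

January 1 – March 1, 1995: 60 days at 3.95% → $2,759,000 × 3.95% × 60/365 = $17,914.6027
March 2 – May 30, 1995: 90 days at 3.6% → $2,759,000 × 3.6% × 90/365 = $24,490.8493
May 31 – December 31, 1995: 215 days at 2.85% → $2,759,000 × 2.85% × 215/365 = $46,317.1849
Total = $88,722.6370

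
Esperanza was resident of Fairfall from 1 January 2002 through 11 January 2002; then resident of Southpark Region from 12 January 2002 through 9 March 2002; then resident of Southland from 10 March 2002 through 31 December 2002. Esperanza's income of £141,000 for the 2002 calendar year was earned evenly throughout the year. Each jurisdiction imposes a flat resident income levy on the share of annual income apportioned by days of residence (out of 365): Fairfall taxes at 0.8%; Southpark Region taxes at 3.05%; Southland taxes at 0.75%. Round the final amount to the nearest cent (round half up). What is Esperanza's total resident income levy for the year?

Fairfall, 1 January – 11 January 2002: 11 days → £141,000 × 0.8% × 11/365 = £33.9945
Southpark Region, 12 January – 9 March 2002: 57 days → £141,000 × 3.05% × 57/365 = £671.5849
Southland, 10 March – 31 December 2002: 297 days → £141,000 × 0.75% × 297/365 = £860.4863
Total = £1,566.0658

£1,566.07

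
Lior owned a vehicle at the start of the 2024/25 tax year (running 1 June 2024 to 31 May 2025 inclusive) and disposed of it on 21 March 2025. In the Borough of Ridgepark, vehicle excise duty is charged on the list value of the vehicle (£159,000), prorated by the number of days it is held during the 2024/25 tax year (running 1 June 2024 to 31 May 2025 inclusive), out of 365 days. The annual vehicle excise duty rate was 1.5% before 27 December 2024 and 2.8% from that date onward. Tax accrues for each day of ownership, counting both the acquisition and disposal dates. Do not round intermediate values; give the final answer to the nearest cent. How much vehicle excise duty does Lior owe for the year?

1 June – 26 December 2024: 209 days at 1.5% → £159,000 × 1.5% × 209/365 = £1,365.6575
27 December 2024 – 21 March 2025: 85 days at 2.8% → £159,000 × 2.8% × 85/365 = £1,036.7671
Total = £2,402.4247

£2,402.42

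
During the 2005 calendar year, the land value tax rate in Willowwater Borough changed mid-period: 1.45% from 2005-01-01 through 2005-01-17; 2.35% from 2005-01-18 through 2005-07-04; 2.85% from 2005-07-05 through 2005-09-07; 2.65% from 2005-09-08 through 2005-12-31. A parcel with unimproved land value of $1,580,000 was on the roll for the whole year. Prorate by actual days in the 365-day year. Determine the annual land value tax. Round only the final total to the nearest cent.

$39,367.97

2005-01-01 to 2005-01-17: 17 days at 1.45% → $1,580,000 × 1.45% × 17/365 = $1,067.0411
2005-01-18 to 2005-07-04: 168 days at 2.35% → $1,580,000 × 2.35% × 168/365 = $17,089.9726
2005-07-05 to 2005-09-07: 65 days at 2.85% → $1,580,000 × 2.85% × 65/365 = $8,019.0411
2005-09-08 to 2005-12-31: 115 days at 2.65% → $1,580,000 × 2.65% × 115/365 = $13,191.9178
Total = $39,367.9726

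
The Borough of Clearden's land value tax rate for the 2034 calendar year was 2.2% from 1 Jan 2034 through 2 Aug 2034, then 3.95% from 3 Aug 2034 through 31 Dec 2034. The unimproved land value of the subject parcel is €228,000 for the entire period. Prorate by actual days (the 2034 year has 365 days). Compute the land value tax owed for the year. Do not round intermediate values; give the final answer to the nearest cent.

€6,666.66

1 Jan – 2 Aug 2034: 214 days at 2.2% → €228,000 × 2.2% × 214/365 = €2,940.8877
3 Aug – 31 Dec 2034: 151 days at 3.95% → €228,000 × 3.95% × 151/365 = €3,725.7699
Total = €6,666.6575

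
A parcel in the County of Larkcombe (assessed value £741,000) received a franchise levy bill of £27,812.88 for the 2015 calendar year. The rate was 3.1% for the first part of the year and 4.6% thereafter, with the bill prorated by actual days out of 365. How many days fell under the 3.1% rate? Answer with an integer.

Let d = days at the first rate; then 365 − d days at the second rate.
£741,000 × [3.1%·d + 4.6%·(365−d)] / 365 = £27,812.88
Solving gives d = 206, so the new rate took effect on 26 July 2015.

206 days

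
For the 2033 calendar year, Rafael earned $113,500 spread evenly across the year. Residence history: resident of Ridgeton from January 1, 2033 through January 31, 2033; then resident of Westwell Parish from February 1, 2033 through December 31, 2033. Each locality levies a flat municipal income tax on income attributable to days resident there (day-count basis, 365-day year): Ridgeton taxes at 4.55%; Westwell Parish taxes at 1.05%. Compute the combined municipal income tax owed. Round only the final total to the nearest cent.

Ridgeton, January 1 – January 31, 2033: 31 days → $113,500 × 4.55% × 31/365 = $438.6075
Westwell Parish, February 1 – December 31, 2033: 334 days → $113,500 × 1.05% × 334/365 = $1,090.5329
Total = $1,529.1404

$1,529.14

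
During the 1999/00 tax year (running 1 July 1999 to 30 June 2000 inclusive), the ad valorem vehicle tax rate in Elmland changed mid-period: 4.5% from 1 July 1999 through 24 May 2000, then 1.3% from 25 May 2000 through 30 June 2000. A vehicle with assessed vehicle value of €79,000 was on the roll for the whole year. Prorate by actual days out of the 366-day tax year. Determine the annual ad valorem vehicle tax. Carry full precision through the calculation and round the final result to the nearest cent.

1 July 1999 – 24 May 2000: 329 days at 4.5% → €79,000 × 4.5% × 329/366 = €3,195.6148
25 May – 30 June 2000: 37 days at 1.3% → €79,000 × 1.3% × 37/366 = €103.8224
Total = €3,299.4372

€3,299.44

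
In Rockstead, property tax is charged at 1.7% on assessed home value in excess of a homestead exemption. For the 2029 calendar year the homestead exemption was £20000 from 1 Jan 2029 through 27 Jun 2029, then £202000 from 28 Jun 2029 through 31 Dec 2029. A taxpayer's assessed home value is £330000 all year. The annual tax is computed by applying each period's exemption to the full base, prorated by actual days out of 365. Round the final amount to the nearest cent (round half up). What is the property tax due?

£3684.85

1 Jan – 27 Jun 2029: 178 days, exemption £20000 → (£330000 − £20000) × 1.7% × 178/365 = £2570.0274
28 Jun – 31 Dec 2029: 187 days, exemption £202000 → (£330000 − £202000) × 1.7% × 187/365 = £1114.8274
Total = £3684.8548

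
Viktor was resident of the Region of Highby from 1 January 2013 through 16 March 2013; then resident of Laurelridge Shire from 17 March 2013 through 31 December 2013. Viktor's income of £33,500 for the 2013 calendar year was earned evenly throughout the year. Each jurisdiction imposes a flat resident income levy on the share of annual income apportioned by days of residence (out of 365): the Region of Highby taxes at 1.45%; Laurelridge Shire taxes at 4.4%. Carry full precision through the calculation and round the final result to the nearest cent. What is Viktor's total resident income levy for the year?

£1,270.93

The Region of Highby, 1 January – 16 March 2013: 75 days → £33,500 × 1.45% × 75/365 = £99.8116
Laurelridge Shire, 17 March – 31 December 2013: 290 days → £33,500 × 4.4% × 290/365 = £1,171.1233
Total = £1,270.9349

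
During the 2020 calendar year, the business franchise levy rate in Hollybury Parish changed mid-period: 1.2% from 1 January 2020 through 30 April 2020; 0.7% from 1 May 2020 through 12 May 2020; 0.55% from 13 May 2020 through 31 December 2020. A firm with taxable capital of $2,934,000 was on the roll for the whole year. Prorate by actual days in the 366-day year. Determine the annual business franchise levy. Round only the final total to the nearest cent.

$22,586.19

1 January – 30 April 2020: 121 days at 1.2% → $2,934,000 × 1.2% × 121/366 = $11,639.8033
1 May – 12 May 2020: 12 days at 0.7% → $2,934,000 × 0.7% × 12/366 = $673.3770
13 May – 31 December 2020: 233 days at 0.55% → $2,934,000 × 0.55% × 233/366 = $10,273.0082
Total = $22,586.1885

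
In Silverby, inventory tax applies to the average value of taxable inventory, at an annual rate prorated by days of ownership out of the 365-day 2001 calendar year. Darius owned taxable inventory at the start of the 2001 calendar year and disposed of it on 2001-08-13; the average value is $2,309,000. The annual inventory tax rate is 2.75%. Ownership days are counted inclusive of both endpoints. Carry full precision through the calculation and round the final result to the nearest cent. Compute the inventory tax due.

$39,142.29

Days held (2001-01-01 to 2001-08-13): 225 out of 365
Tax = $2,309,000 × 2.75% × 225/365 = $39,142.2945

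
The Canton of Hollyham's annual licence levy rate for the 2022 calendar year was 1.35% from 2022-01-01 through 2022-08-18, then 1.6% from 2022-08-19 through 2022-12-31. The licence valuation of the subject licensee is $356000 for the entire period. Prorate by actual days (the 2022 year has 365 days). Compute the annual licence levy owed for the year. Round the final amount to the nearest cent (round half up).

2022-01-01 to 2022-08-18: 230 days at 1.35% → $356000 × 1.35% × 230/365 = $3028.4384
2022-08-19 to 2022-12-31: 135 days at 1.6% → $356000 × 1.6% × 135/365 = $2106.7397
Total = $5135.1781

$5135.18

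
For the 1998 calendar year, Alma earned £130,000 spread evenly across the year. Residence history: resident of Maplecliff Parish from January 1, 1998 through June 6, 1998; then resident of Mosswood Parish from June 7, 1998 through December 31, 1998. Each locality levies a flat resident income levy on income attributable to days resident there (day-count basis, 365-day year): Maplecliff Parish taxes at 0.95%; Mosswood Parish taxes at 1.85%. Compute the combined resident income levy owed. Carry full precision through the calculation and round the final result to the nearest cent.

£1,901.74

Maplecliff Parish, January 1 – June 6, 1998: 157 days → £130,000 × 0.95% × 157/365 = £531.2192
Mosswood Parish, June 7 – December 31, 1998: 208 days → £130,000 × 1.85% × 208/365 = £1,370.5205
Total = £1,901.7397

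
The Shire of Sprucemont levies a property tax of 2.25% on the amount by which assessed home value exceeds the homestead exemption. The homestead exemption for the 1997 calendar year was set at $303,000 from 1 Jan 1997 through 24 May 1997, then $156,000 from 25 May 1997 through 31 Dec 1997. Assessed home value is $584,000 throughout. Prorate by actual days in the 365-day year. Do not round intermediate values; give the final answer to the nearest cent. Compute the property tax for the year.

1 Jan – 24 May 1997: 144 days, exemption $303,000 → ($584,000 − $303,000) × 2.25% × 144/365 = $2,494.3562
25 May – 31 Dec 1997: 221 days, exemption $156,000 → ($584,000 − $156,000) × 2.25% × 221/365 = $5,830.7671
Total = $8,325.1233

$8,325.12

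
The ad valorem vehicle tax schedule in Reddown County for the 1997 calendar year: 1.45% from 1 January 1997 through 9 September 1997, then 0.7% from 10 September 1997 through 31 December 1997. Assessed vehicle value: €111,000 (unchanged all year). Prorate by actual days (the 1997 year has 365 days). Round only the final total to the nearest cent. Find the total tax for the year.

€1,351.77

1 January – 9 September 1997: 252 days at 1.45% → €111,000 × 1.45% × 252/365 = €1,111.2164
10 September – 31 December 1997: 113 days at 0.7% → €111,000 × 0.7% × 113/365 = €240.5507
Total = €1,351.7671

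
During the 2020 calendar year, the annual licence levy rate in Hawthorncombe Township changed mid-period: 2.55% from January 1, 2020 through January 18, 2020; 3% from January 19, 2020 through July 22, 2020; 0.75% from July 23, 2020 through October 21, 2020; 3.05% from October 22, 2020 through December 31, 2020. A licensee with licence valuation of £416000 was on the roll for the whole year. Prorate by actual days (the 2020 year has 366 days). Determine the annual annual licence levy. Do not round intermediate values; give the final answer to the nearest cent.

£10101.07

January 1 – January 18, 2020: 18 days at 2.55% → £416000 × 2.55% × 18/366 = £521.7049
January 19 – July 22, 2020: 186 days at 3% → £416000 × 3% × 186/366 = £6342.2951
July 23 – October 21, 2020: 91 days at 0.75% → £416000 × 0.75% × 91/366 = £775.7377
October 22 – December 31, 2020: 71 days at 3.05% → £416000 × 3.05% × 71/366 = £2461.3333
Total = £10101.0710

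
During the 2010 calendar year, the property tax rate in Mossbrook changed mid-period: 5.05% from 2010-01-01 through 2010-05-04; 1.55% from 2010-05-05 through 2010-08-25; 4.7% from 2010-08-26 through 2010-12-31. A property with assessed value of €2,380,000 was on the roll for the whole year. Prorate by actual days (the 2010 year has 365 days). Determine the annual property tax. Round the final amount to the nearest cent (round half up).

2010-01-01 to 2010-05-04: 124 days at 5.05% → €2,380,000 × 5.05% × 124/365 = €40,831.6712
2010-05-05 to 2010-08-25: 113 days at 1.55% → €2,380,000 × 1.55% × 113/365 = €11,420.7397
2010-08-26 to 2010-12-31: 128 days at 4.7% → €2,380,000 × 4.7% × 128/365 = €39,227.6164
Total = €91,480.0274

€91,480.03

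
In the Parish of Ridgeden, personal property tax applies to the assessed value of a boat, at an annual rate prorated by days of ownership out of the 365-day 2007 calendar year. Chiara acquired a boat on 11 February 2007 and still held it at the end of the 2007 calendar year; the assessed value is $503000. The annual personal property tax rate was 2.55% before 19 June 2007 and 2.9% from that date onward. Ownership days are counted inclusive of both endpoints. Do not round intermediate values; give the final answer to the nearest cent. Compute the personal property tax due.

11 February – 18 June 2007: 128 days at 2.55% → $503000 × 2.55% × 128/365 = $4498.0603
19 June – 31 December 2007: 196 days at 2.9% → $503000 × 2.9% × 196/365 = $7833.0192
Total = $12331.0795

$12331.08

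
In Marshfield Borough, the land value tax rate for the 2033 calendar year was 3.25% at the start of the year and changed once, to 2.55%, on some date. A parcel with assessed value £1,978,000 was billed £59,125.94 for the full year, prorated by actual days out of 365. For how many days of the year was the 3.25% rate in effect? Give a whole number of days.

Let d = days at the first rate; then 365 − d days at the second rate.
£1,978,000 × [3.25%·d + 2.55%·(365−d)] / 365 = £59,125.94
Solving gives d = 229, so the new rate took effect on 18 August 2033.

229 days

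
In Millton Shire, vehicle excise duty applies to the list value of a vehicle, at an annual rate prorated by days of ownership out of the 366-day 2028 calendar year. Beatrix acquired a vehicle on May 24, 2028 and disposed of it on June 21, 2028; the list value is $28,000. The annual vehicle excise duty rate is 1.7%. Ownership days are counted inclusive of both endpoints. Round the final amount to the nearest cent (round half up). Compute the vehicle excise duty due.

Days held (May 24 – June 21, 2028): 29 out of 366
Tax = $28,000 × 1.7% × 29/366 = $37.7158

$37.72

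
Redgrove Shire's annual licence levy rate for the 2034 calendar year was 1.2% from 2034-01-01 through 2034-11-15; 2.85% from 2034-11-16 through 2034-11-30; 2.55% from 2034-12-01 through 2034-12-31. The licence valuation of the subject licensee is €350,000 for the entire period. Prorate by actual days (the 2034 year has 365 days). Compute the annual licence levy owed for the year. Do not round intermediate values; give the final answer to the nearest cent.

€4,838.63

2034-01-01 to 2034-11-15: 319 days at 1.2% → €350,000 × 1.2% × 319/365 = €3,670.6849
2034-11-16 to 2034-11-30: 15 days at 2.85% → €350,000 × 2.85% × 15/365 = €409.9315
2034-12-01 to 2034-12-31: 31 days at 2.55% → €350,000 × 2.55% × 31/365 = €758.0137
Total = €4,838.6301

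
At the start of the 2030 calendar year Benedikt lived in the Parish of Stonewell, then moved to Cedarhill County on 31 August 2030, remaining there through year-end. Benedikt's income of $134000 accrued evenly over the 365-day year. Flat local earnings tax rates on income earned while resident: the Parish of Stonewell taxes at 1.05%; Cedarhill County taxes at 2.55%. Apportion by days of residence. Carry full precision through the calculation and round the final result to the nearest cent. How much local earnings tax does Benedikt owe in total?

The Parish of Stonewell, 1 January – 30 August 2030: 242 days → $134000 × 1.05% × 242/365 = $932.8603
Cedarhill County, 31 August – 31 December 2030: 123 days → $134000 × 2.55% × 123/365 = $1151.4822
Total = $2084.3425

$2084.34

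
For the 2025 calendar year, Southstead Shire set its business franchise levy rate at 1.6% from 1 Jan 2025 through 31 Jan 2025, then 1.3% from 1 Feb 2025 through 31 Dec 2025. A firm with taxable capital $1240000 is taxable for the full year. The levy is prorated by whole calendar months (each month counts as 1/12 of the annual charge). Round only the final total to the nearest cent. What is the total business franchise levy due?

1 Jan – 31 Jan 2025: 1 month at 1.6% → $1240000 × 1.6% × 1/12 = $1653.3333
1 Feb – 31 Dec 2025: 11 months at 1.3% → $1240000 × 1.3% × 11/12 = $14776.6667
Total = $16430.0000

$16430.00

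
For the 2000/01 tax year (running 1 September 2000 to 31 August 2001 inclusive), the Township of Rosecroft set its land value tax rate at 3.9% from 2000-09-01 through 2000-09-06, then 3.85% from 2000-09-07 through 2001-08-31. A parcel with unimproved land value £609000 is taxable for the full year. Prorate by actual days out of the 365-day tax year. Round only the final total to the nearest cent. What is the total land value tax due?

£23451.51

2000-09-01 to 2000-09-06: 6 days at 3.9% → £609000 × 3.9% × 6/365 = £390.4274
2000-09-07 to 2001-08-31: 359 days at 3.85% → £609000 × 3.85% × 359/365 = £23061.0781
Total = £23451.5055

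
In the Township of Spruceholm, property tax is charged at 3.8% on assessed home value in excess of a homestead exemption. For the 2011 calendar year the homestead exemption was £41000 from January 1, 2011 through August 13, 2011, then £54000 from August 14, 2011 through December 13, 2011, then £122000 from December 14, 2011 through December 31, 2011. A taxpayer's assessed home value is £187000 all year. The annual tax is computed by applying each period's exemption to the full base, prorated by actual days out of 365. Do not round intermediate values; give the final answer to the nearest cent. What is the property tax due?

£5231.09

January 1 – August 13, 2011: 225 days, exemption £41000 → (£187000 − £41000) × 3.8% × 225/365 = £3420.0000
August 14 – December 13, 2011: 122 days, exemption £54000 → (£187000 − £54000) × 3.8% × 122/365 = £1689.2822
December 14 – December 31, 2011: 18 days, exemption £122000 → (£187000 − £122000) × 3.8% × 18/365 = £121.8082
Total = £5231.0904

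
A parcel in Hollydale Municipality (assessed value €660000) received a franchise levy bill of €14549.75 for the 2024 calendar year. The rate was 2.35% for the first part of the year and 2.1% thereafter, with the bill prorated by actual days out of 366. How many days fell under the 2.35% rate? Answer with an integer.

Let d = days at the first rate; then 366 − d days at the second rate.
€660000 × [2.35%·d + 2.1%·(366−d)] / 366 = €14549.75
Solving gives d = 153, so the new rate took effect on June 2, 2024.

153 days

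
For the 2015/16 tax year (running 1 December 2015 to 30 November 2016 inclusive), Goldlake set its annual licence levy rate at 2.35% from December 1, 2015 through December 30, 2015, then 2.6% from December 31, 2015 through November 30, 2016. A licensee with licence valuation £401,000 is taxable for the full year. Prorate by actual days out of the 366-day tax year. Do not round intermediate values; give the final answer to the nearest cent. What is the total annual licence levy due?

December 1 – December 30, 2015: 30 days at 2.35% → £401,000 × 2.35% × 30/366 = £772.4180
December 31, 2015 – November 30, 2016: 336 days at 2.6% → £401,000 × 2.6% × 336/366 = £9,571.4098
Total = £10,343.8279

£10,343.83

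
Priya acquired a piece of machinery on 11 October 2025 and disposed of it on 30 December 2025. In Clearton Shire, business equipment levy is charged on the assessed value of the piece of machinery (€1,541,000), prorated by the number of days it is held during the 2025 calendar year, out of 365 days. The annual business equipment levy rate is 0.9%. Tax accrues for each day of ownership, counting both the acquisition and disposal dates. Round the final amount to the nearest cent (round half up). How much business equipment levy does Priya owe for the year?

€3,077.78

Days held (11 October – 30 December 2025): 81 out of 365
Tax = €1,541,000 × 0.9% × 81/365 = €3,077.7781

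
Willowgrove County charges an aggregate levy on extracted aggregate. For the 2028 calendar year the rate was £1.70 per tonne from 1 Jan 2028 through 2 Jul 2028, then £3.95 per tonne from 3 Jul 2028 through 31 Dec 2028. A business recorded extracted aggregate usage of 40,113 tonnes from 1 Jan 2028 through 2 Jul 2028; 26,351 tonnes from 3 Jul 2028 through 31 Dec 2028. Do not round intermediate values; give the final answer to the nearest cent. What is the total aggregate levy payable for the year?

£172,278.55

1 Jan – 2 Jul 2028: 40,113 tonnes at £1.70/tonne → £68,192.10
3 Jul – 31 Dec 2028: 26,351 tonnes at £3.95/tonne → £104,086.45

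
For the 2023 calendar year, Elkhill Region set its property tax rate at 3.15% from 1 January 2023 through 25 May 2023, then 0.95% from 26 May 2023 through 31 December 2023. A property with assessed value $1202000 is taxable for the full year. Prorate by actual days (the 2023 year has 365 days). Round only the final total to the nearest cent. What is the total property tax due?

1 January – 25 May 2023: 145 days at 3.15% → $1202000 × 3.15% × 145/365 = $15041.4658
26 May – 31 December 2023: 220 days at 0.95% → $1202000 × 0.95% × 220/365 = $6882.6849
Total = $21924.1507

$21924.15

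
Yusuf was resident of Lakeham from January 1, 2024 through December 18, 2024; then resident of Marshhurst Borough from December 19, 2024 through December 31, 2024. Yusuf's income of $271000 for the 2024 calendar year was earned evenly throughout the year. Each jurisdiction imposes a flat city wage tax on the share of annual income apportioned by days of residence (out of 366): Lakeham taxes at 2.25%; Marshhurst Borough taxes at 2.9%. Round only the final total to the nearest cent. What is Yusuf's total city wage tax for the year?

Lakeham, January 1 – December 18, 2024: 353 days → $271000 × 2.25% × 353/366 = $5880.9221
Marshhurst Borough, December 19 – December 31, 2024: 13 days → $271000 × 2.9% × 13/366 = $279.1448
Total = $6160.0669

$6160.07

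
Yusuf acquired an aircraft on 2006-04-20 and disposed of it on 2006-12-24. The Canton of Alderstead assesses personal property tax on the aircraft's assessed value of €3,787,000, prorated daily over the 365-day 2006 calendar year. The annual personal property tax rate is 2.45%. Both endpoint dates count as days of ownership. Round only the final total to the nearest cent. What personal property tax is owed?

Days held (2006-04-20 to 2006-12-24): 249 out of 365
Tax = €3,787,000 × 2.45% × 249/365 = €63,294.7767

€63,294.78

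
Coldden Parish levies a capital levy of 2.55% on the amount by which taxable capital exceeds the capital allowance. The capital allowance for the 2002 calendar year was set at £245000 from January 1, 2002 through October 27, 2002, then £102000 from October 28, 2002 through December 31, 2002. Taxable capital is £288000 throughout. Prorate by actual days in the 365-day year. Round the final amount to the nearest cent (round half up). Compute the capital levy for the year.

£1745.88

January 1 – October 27, 2002: 300 days, exemption £245000 → (£288000 − £245000) × 2.55% × 300/365 = £901.2329
October 28 – December 31, 2002: 65 days, exemption £102000 → (£288000 − £102000) × 2.55% × 65/365 = £844.6438
Total = £1745.8767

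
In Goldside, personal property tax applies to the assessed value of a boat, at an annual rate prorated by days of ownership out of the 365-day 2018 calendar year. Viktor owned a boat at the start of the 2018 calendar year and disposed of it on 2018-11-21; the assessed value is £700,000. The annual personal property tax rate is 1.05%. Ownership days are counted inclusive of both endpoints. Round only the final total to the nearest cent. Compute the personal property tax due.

Days held (2018-01-01 to 2018-11-21): 325 out of 365
Tax = £700,000 × 1.05% × 325/365 = £6,544.5205

£6,544.52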